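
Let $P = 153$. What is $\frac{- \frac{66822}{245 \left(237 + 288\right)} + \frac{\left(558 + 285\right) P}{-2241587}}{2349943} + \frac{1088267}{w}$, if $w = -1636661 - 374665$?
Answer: $- \frac{35111928031743118406009}{64893543321189948366750} \approx -0.54107$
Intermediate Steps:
$w = -2011326$
$\frac{- \frac{66822}{245 \left(237 + 288\right)} + \frac{\left(558 + 285\right) P}{-2241587}}{2349943} + \frac{1088267}{w} = \frac{- \frac{66822}{245 \left(237 + 288\right)} + \frac{\left(558 + 285\right) 153}{-2241587}}{2349943} + \frac{1088267}{-2011326} = \left(- \frac{66822}{245 \cdot 525} + 843 \cdot 153 \left(- \frac{1}{2241587}\right)\right) \frac{1}{2349943} + 1088267 \left(- \frac{1}{2011326}\right) = \left(- \frac{66822}{128625} + 128979 \left(- \frac{1}{2241587}\right)\right) \frac{1}{2349943} - \frac{1088267}{2011326} = \left(\left(-66822\right) \frac{1}{128625} - \frac{128979}{2241587}\right) \frac{1}{2349943} - \frac{1088267}{2011326} = \left(- \frac{3182}{6125} - \frac{128979}{2241587}\right) \frac{1}{2349943} - \frac{1088267}{2011326} = \left(- \frac{7922726209}{13729720375}\right) \frac{1}{2349943} - \frac{1088267}{2011326} = - \frac{7922726209}{32264060287188625} - \frac{1088267}{2011326} = - \frac{35111928031743118406009}{64893543321189948366750}$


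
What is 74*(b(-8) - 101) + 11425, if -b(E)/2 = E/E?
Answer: 3803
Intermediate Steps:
b(E) = -2 (b(E) = -2*E/E = -2*1 = -2)
74*(b(-8) - 101) + 11425 = 74*(-2 - 101) + 11425 = 74*(-103) + 11425 = -7622 + 11425 = 3803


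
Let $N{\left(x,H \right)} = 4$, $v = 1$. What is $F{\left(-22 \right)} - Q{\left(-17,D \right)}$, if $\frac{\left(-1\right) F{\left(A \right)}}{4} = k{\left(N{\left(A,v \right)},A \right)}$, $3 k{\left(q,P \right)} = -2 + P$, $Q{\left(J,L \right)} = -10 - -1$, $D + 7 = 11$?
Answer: $41$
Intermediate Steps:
$D = 4$ ($D = -7 + 11 = 4$)
$Q{\left(J,L \right)} = -9$ ($Q{\left(J,L \right)} = -10 + 1 = -9$)
$k{\left(q,P \right)} = - \frac{2}{3} + \frac{P}{3}$ ($k{\left(q,P \right)} = \frac{-2 + P}{3} = - \frac{2}{3} + \frac{P}{3}$)
$F{\left(A \right)} = \frac{8}{3} - \frac{4 A}{3}$ ($F{\left(A \right)} = - 4 \left(- \frac{2}{3} + \frac{A}{3}\right) = \frac{8}{3} - \frac{4 A}{3}$)
$F{\left(-22 \right)} - Q{\left(-17,D \right)} = \left(\frac{8}{3} - - \frac{88}{3}\right) - -9 = \left(\frac{8}{3} + \frac{88}{3}\right) + 9 = 32 + 9 = 41$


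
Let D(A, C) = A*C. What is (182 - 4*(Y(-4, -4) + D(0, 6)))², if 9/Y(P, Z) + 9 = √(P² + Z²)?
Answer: 85456036/2401 + 2661696*√2/2401 ≈ 37160.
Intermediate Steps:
Y(P, Z) = 9/(-9 + √(P² + Z²))
(182 - 4*(Y(-4, -4) + D(0, 6)))² = (182 - 4*(9/(-9 + √((-4)² + (-4)²)) + 0*6))² = (182 - 4*(9/(-9 + √(16 + 16)) + 0))² = (182 - 4*(9/(-9 + √32) + 0))² = (182 - 4*(9/(-9 + 4*√2) + 0))² = (182 - 36/(-9 + 4*√2))²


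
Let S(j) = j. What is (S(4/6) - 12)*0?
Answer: 0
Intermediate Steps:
(S(4/6) - 12)*0 = (4/6 - 12)*0 = (4*(⅙) - 12)*0 = (⅔ - 12)*0 = -34/3*0 = 0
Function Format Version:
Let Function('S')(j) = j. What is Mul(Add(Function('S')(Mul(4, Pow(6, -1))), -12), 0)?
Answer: 0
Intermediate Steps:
Mul(Add(Function('S')(Mul(4, Pow(6, -1))), -12), 0) = Mul(Add(Mul(4, Pow(6, -1)), -12), 0) = Mul(Add(Mul(4, Rational(1, 6)), -12), 0) = Mul(Add(Rational(2, 3), -12), 0) = Mul(Rational(-34, 3), 0) = 0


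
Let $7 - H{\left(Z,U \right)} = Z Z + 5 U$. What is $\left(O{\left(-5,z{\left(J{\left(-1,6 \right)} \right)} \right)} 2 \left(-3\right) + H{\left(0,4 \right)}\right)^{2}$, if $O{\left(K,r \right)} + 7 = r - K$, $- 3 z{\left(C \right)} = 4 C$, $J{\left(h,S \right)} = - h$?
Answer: $49$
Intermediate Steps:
$H{\left(Z,U \right)} = 7 - Z^{2} - 5 U$ ($H{\left(Z,U \right)} = 7 - \left(Z Z + 5 U\right) = 7 - \left(Z^{2} + 5 U\right) = 7 - Z^{2} - 5 U$)
$z{\left(C \right)} = - \frac{4 C}{3}$
$O{\left(K,r \right)} = -7 + r - K$ ($O{\left(K,r \right)} = -7 - \left(K - r\right) = -7 + r - K$)
$\left(O{\left(-5,z{\left(J{\left(-1,6 \right)} \right)} \right)} 2 \left(-3\right) + H{\left(0,4 \right)}\right)^{2} = \left(\left(-7 - \frac{4 \left(\left(-1\right) \left(-1\right)\right)}{3} - -5\right) 2 \left(-3\right) - 13\right)^{2} = \left(\left(-7 - \frac{4}{3} + 5\right) \left(-6\right) - 13\right)^{2} = \left(\left(-7 - \frac{4}{3} + 5\right) \left(-6\right) + \left(7 + 0 - 20\right)\right)^{2} = \left(\left(- \frac{10}{3}\right) \left(-6\right) - 13\right)^{2} = \left(20 - 13\right)^{2} = 7^{2} = 49$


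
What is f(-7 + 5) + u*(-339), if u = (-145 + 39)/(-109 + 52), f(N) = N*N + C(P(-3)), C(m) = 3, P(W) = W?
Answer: -11845/19 ≈ -623.42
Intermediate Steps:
f(N) = 3 + N² (f(N) = N*N + 3 = N² + 3 = 3 + N²)
u = 106/57 (u = -106/(-57) = -106*(-1/57) = 106/57 ≈ 1.8596)
f(-7 + 5) + u*(-339) = (3 + (-7 + 5)²) + (106/57)*(-339) = (3 + (-2)²) - 11978/19 = (3 + 4) - 11978/19 = 7 - 11978/19 = -11845/19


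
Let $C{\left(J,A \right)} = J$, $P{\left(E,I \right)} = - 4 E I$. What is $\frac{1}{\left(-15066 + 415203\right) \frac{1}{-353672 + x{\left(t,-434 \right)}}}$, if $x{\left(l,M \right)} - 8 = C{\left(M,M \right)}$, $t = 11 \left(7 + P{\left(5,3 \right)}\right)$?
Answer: $- \frac{354098}{400137} \approx -0.88494$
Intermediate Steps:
$P{\left(E,I \right)} = - 4 E I$
$t = -583$ ($t = 11 \left(7 - 20 \cdot 3\right) = 11 \left(7 - 60\right) = 11 \left(-53\right) = -583$)
$x{\left(l,M \right)} = 8 + M$
$\frac{1}{\left(-15066 + 415203\right) \frac{1}{-353672 + x{\left(t,-434 \right)}}} = \frac{1}{\left(-15066 + 415203\right) \frac{1}{-353672 + \left(8 - 434\right)}} = \frac{1}{400137 \frac{1}{-353672 - 426}} = \frac{1}{400137 \frac{1}{-354098}} = \frac{1}{400137 \left(- \frac{1}{354098}\right)} = \frac{1}{- \frac{400137}{354098}} = - \frac{354098}{400137}$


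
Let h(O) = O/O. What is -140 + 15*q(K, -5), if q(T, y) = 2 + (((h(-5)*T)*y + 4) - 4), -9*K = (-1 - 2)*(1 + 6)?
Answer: -285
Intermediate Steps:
h(O) = 1
K = 7/3 (K = -(-1 - 2)*(1 + 6)/9 = -(-1)*7/3 = -1/9*(-21) = 7/3 ≈ 2.3333)
q(T, y) = 2 + T*y (q(T, y) = 2 + (((1*T)*y + 4) - 4) = 2 + ((T*y + 4) - 4) = 2 + ((4 + T*y) - 4) = 2 + T*y)
-140 + 15*q(K, -5) = -140 + 15*(2 + (7/3)*(-5)) = -140 + 15*(2 - 35/3) = -140 + 15*(-29/3) = -140 - 145 = -285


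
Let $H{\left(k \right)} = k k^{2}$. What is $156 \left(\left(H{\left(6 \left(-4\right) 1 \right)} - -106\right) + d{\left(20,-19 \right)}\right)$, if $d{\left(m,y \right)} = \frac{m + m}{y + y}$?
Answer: $- \frac{40663272}{19} \approx -2.1402 \cdot 10^{6}$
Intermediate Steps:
$H{\left(k \right)} = k^{3}$
$d{\left(m,y \right)} = \frac{m}{y}$ ($d{\left(m,y \right)} = \frac{2 m}{2 y} = 2 m \frac{1}{2 y} = \frac{m}{y}$)
$156 \left(\left(H{\left(6 \left(-4\right) 1 \right)} - -106\right) + d{\left(20,-19 \right)}\right) = 156 \left(\left(\left(6 \left(-4\right) 1\right)^{3} - -106\right) + \frac{20}{-19}\right) = 156 \left(\left(\left(\left(-24\right) 1\right)^{3} + 106\right) + 20 \left(- \frac{1}{19}\right)\right) = 156 \left(\left(\left(-24\right)^{3} + 106\right) - \frac{20}{19}\right) = 156 \left(\left(-13824 + 106\right) - \frac{20}{19}\right) = 156 \left(-13718 - \frac{20}{19}\right) = 156 \left(- \frac{260662}{19}\right) = - \frac{40663272}{19}$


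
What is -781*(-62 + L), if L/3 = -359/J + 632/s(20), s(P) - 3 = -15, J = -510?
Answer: 28929021/170 ≈ 1.7017e+5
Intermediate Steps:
s(P) = -12 (s(P) = 3 - 15 = -12)
L = -26501/170 (L = 3*(-359/(-510) + 632/(-12)) = 3*(-359*(-1/510) + 632*(-1/12)) = 3*(359/510 - 158/3) = 3*(-26501/510) = -26501/170 ≈ -155.89)
-781*(-62 + L) = -781*(-62 - 26501/170) = -781*(-37041/170) = 28929021/170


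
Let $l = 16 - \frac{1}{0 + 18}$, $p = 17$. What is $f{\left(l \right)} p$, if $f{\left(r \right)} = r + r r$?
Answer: $\frac{1488095}{324} \approx 4592.9$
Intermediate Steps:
$l = \frac{287}{18}$ ($l = 16 - \frac{1}{18} = \frac{287}{18} \approx 15.944$)
$f{\left(r \right)} = r + r^{2}$
$f{\left(l \right)} p = \frac{287 \left(1 + \frac{287}{18}\right)}{18} \cdot 17 = \frac{287}{18} \cdot \frac{305}{18} \cdot 17 = \frac{87535}{324} \cdot 17 = \frac{1488095}{324}$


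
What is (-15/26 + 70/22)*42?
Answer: 15645/143 ≈ 109.41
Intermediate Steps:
(-15/26 + 70/22)*42 = (-15*1/26 + 70*(1/22))*42 = (-15/26 + 35/11)*42 = (745/286)*42 = 15645/143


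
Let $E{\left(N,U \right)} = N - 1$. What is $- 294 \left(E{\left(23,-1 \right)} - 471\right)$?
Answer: $132006$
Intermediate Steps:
$E{\left(N,U \right)} = -1 + N$ ($E{\left(N,U \right)} = N - 1 = -1 + N$)
$- 294 \left(E{\left(23,-1 \right)} - 471\right) = - 294 \left(\left(-1 + 23\right) - 471\right) = - 294 \left(22 - 471\right) = \left(-294\right) \left(-449\right) = 132006$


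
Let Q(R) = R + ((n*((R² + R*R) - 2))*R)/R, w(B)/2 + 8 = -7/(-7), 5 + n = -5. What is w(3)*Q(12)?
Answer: 39872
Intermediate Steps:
n = -10 (n = -5 - 5 = -10)
w(B) = -14 (w(B) = -16 + 2*(-7/(-7)) = -16 + 2*(-7*(-⅐)) = -16 + 2*1 = -16 + 2 = -14)
Q(R) = 20 + R - 20*R² (Q(R) = R + ((-10*((R² + R*R) - 2))*R)/R = R + ((-10*((R² + R²) - 2))*R)/R = R + ((-10*(2*R² - 2))*R)/R = R + ((-10*(-2 + 2*R²))*R)/R = R + ((20 - 20*R²)*R)/R = R + (R*(20 - 20*R²))/R = R + (20 - 20*R²) = 20 + R - 20*R²)
w(3)*Q(12) = -14*(20 + 12 - 20*12²) = -14*(20 + 12 - 20*144) = -14*(20 + 12 - 2880) = -14*(-2848) = 39872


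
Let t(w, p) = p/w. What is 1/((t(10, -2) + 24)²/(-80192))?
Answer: -286400/2023 ≈ -141.57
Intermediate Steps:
1/((t(10, -2) + 24)²/(-80192)) = 1/((-2/10 + 24)²/(-80192)) = 1/((-2*⅒ + 24)²*(-1/80192)) = 1/((-⅕ + 24)²*(-1/80192)) = 1/((119/5)²*(-1/80192)) = 1/((14161/25)*(-1/80192)) = 1/(-2023/286400) = -286400/2023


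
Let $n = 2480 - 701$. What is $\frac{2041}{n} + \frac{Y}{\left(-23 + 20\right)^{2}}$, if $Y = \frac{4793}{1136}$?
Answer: $\frac{9797977}{6062832} \approx 1.6161$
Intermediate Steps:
$n = 1779$ ($n = 2480 - 701 = 1779$)
$Y = \frac{4793}{1136}$ ($Y = 4793 \cdot \frac{1}{1136} = \frac{4793}{1136} \approx 4.2192$)
$\frac{2041}{n} + \frac{Y}{\left(-23 + 20\right)^{2}} = \frac{2041}{1779} + \frac{4793}{1136 \left(-23 + 20\right)^{2}} = 2041 \cdot \frac{1}{1779} + \frac{4793}{1136 \left(-3\right)^{2}} = \frac{2041}{1779} + \frac{4793}{1136 \cdot 9} = \frac{2041}{1779} + \frac{4793}{1136} \cdot \frac{1}{9} = \frac{2041}{1779} + \frac{4793}{10224} = \frac{9797977}{6062832}$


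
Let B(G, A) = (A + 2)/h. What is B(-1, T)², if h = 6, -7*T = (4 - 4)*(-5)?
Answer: ⅑ ≈ 0.11111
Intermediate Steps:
T = 0 (T = -(4 - 4)*(-5)/7 = -0*(-5) = -⅐*0 = 0)
B(G, A) = ⅓ + A/6 (B(G, A) = (A + 2)/6 = (2 + A)*(⅙) = ⅓ + A/6)
B(-1, T)² = (⅓ + (⅙)*0)² = (⅓ + 0)² = (⅓)² = ⅑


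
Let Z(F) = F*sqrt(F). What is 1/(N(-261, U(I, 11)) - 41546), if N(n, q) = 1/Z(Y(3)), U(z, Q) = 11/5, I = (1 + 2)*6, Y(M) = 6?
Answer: -8973936/372831145055 - 6*sqrt(6)/372831145055 ≈ -2.4070e-5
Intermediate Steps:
I = 18 (I = 3*6 = 18)
Z(F) = F**(3/2)
U(z, Q) = 11/5 (U(z, Q) = 11*(1/5) = 11/5)
N(n, q) = sqrt(6)/36 (N(n, q) = 1/(6**(3/2)) = 1/(6*sqrt(6)) = sqrt(6)/36)
1/(N(-261, U(I, 11)) - 41546) = 1/(sqrt(6)/36 - 41546) = 1/(-41546 + sqrt(6)/36)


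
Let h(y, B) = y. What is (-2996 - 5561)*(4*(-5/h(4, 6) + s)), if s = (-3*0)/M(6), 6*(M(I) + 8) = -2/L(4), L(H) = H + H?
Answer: 42785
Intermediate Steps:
L(H) = 2*H
M(I) = -193/24 (M(I) = -8 + (-2/(2*4))/6 = -8 + (-2/8)/6 = -8 + (-2*1/8)/6 = -8 + (1/6)*(-1/4) = -8 - 1/24 = -193/24)
s = 0 (s = (-3*0)/(-193/24) = 0*(-24/193) = 0)
(-2996 - 5561)*(4*(-5/h(4, 6) + s)) = (-2996 - 5561)*(4*(-5/4 + 0)) = -34228*(-5*1/4 + 0) = -34228*(-5/4 + 0) = -34228*(-5)/4 = -8557*(-5) = 42785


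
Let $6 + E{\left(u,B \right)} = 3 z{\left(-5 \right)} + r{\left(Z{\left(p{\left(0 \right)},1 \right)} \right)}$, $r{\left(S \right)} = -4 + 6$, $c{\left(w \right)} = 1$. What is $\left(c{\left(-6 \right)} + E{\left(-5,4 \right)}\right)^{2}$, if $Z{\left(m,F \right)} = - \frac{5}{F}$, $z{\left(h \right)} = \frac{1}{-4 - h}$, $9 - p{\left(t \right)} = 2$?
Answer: $0$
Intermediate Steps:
$p{\left(t \right)} = 7$ ($p{\left(t \right)} = 9 - 2 = 7$)
$r{\left(S \right)} = 2$
$E{\left(u,B \right)} = -1$ ($E{\left(u,B \right)} = -6 + \left(3 \left(- \frac{1}{4 - 5}\right) + 2\right) = -6 + \left(3 \left(- \frac{1}{-1}\right) + 2\right) = -6 + \left(3 \left(\left(-1\right) \left(-1\right)\right) + 2\right) = -6 + \left(3 \cdot 1 + 2\right) = -6 + \left(3 + 2\right) = -6 + 5 = -1$)
$\left(c{\left(-6 \right)} + E{\left(-5,4 \right)}\right)^{2} = \left(1 - 1\right)^{2} = 0^{2} = 0$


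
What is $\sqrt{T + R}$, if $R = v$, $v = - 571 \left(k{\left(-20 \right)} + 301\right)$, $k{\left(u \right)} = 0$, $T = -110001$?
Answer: $4 i \sqrt{17617} \approx 530.92 i$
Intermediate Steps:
$v = -171871$ ($v = - 571 \left(0 + 301\right) = \left(-571\right) 301 = -171871$)
$R = -171871$
$\sqrt{T + R} = \sqrt{-110001 - 171871} = \sqrt{-281872} = 4 i \sqrt{17617}$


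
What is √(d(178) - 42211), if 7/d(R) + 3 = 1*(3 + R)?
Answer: 3*I*√148601342/178 ≈ 205.45*I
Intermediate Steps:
d(R) = 7/R (d(R) = 7/(-3 + 1*(3 + R)) = 7/(-3 + (3 + R)) = 7/R)
√(d(178) - 42211) = √(7/178 - 42211) = √(-7513551/178) = 3*I*√148601342/178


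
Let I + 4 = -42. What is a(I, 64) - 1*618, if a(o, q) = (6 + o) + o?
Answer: -704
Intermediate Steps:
I = -46 (I = -4 - 42 = -46)
a(o, q) = 6 + 2*o
a(I, 64) - 1*618 = (6 + 2*(-46)) - 1*618 = (6 - 92) - 618 = -86 - 618 = -704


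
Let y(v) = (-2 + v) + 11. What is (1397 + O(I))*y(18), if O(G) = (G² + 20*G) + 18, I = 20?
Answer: 59805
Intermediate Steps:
y(v) = 9 + v
O(G) = 18 + G² + 20*G
(1397 + O(I))*y(18) = (1397 + (18 + 20² + 20*20))*(9 + 18) = (1397 + (18 + 400 + 400))*27 = (1397 + 818)*27 = 2215*27 = 59805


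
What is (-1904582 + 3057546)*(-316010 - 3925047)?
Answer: -4889786042948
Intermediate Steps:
(-1904582 + 3057546)*(-316010 - 3925047) = 1152964*(-4241057) = -4889786042948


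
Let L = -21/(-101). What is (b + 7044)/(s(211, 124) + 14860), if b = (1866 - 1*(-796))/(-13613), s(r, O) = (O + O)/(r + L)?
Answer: 255683512115/539446720773 ≈ 0.47397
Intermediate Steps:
L = 21/101 (L = -21*(-1/101) = 21/101 ≈ 0.20792)
s(r, O) = 2*O/(21/101 + r) (s(r, O) = (O + O)/(r + 21/101) = (2*O)/(21/101 + r) = 2*O/(21/101 + r))
b = -2662/13613 (b = (1866 + 796)*(-1/13613) = 2662*(-1/13613) = -2662/13613 ≈ -0.19555)
(b + 7044)/(s(211, 124) + 14860) = (-2662/13613 + 7044)/(202*124/(21 + 101*211) + 14860) = 95887310/(13613*(202*124/(21 + 21311) + 14860)) = 95887310/(13613*(202*124/21332 + 14860)) = 95887310/(13613*(202*124*(1/21332) + 14860)) = 95887310/(13613*(6262/5333 + 14860)) = 95887310/(13613*(79254642/5333)) = (95887310/13613)*(5333/79254642) = 255683512115/539446720773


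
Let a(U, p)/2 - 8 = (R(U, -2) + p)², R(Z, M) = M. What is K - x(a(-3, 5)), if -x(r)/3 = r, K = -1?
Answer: 101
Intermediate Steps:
a(U, p) = 16 + 2*(-2 + p)²
x(r) = -3*r
K - x(a(-3, 5)) = -1 - (-3)*(16 + 2*(-2 + 5)²) = -1 - (-3)*(16 + 2*3²) = -1 - (-3)*(16 + 2*9) = -1 - (-3)*(16 + 18) = -1 - (-3)*34 = -1 - 1*(-102) = -1 + 102 = 101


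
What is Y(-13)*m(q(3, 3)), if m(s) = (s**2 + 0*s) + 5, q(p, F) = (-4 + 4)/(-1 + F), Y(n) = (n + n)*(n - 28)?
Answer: 5330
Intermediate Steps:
Y(n) = 2*n*(-28 + n) (Y(n) = (2*n)*(-28 + n) = 2*n*(-28 + n))
q(p, F) = 0 (q(p, F) = 0/(-1 + F) = 0)
m(s) = 5 + s**2 (m(s) = (s**2 + 0) + 5 = s**2 + 5 = 5 + s**2)
Y(-13)*m(q(3, 3)) = (2*(-13)*(-28 - 13))*(5 + 0**2) = (2*(-13)*(-41))*(5 + 0) = 1066*5 = 5330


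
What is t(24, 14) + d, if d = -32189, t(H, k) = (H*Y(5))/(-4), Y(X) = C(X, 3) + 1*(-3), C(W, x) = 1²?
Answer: -32177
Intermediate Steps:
C(W, x) = 1
Y(X) = -2 (Y(X) = 1 + 1*(-3) = 1 - 3 = -2)
t(H, k) = H/2 (t(H, k) = (H*(-2))/(-4) = -2*H*(-¼) = H/2)
t(24, 14) + d = (½)*24 - 32189 = 12 - 32189 = -32177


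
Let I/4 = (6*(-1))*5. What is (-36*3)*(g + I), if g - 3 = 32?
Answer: 9180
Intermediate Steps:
g = 35 (g = 3 + 32 = 35)
I = -120 (I = 4*((6*(-1))*5) = 4*(-6*5) = 4*(-30) = -120)
(-36*3)*(g + I) = (-36*3)*(35 - 120) = -108*(-85) = 9180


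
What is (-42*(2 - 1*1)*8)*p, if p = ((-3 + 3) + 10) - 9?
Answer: -336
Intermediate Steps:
p = 1 (p = (0 + 10) - 9 = 10 - 9 = 1)
(-42*(2 - 1*1)*8)*p = -42*(2 - 1*1)*8*1 = -42*(2 - 1)*8*1 = -42*8*1 = -336*1 = -336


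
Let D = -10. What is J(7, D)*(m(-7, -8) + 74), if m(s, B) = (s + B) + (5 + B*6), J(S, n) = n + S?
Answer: -48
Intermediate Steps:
J(S, n) = S + n
m(s, B) = 5 + s + 7*B (m(s, B) = (B + s) + (5 + 6*B) = 5 + s + 7*B)
J(7, D)*(m(-7, -8) + 74) = (7 - 10)*((5 - 7 + 7*(-8)) + 74) = -3*((5 - 7 - 56) + 74) = -3*(-58 + 74) = -3*16 = -48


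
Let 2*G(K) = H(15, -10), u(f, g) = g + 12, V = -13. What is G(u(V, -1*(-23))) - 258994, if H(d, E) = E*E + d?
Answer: -517873/2 ≈ -2.5894e+5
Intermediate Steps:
u(f, g) = 12 + g
H(d, E) = d + E**2 (H(d, E) = E**2 + d = d + E**2)
G(K) = 115/2 (G(K) = (15 + (-10)**2)/2 = (15 + 100)/2 = (1/2)*115 = 115/2)
G(u(V, -1*(-23))) - 258994 = 115/2 - 258994 = -517873/2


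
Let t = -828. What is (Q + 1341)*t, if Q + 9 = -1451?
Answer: 98532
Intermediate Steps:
Q = -1460 (Q = -9 - 1451 = -1460)
(Q + 1341)*t = (-1460 + 1341)*(-828) = -119*(-828) = 98532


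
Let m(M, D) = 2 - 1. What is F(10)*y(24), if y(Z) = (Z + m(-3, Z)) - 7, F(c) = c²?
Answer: 1800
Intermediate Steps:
m(M, D) = 1
y(Z) = -6 + Z (y(Z) = (Z + 1) - 7 = (1 + Z) - 7 = -6 + Z)
F(10)*y(24) = 10²*(-6 + 24) = 100*18 = 1800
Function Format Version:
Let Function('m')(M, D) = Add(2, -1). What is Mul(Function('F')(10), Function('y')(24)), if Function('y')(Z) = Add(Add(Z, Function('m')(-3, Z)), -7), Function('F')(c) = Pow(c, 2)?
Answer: 1800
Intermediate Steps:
Function('m')(M, D) = 1
Function('y')(Z) = Add(-6, Z) (Function('y')(Z) = Add(Add(Z, 1), -7) = Add(Add(1, Z), -7) = Add(-6, Z))
Mul(Function('F')(10), Function('y')(24)) = Mul(Pow(10, 2), Add(-6, 24)) = Mul(100, 18) = 1800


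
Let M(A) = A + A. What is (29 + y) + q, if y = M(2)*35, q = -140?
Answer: 29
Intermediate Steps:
M(A) = 2*A
y = 140 (y = (2*2)*35 = 4*35 = 140)
(29 + y) + q = (29 + 140) - 140 = 169 - 140 = 29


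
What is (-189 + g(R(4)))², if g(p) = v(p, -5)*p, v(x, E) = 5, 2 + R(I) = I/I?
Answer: 37636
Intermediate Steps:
R(I) = -1 (R(I) = -2 + I/I = -2 + 1 = -1)
g(p) = 5*p
(-189 + g(R(4)))² = (-189 + 5*(-1))² = (-189 - 5)² = (-194)² = 37636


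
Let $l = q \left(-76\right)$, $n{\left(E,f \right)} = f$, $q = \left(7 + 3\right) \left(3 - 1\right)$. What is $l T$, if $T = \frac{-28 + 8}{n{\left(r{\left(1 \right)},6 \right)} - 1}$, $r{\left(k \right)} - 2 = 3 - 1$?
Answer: $6080$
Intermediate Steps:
$q = 20$ ($q = 10 \cdot 2 = 20$)
$r{\left(k \right)} = 4$ ($r{\left(k \right)} = 2 + \left(3 - 1\right) = 2 + 2 = 4$)
$l = -1520$ ($l = 20 \left(-76\right) = -1520$)
$T = -4$ ($T = \frac{-28 + 8}{6 - 1} = - \frac{20}{5} = \left(-20\right) \frac{1}{5} = -4$)
$l T = \left(-1520\right) \left(-4\right) = 6080$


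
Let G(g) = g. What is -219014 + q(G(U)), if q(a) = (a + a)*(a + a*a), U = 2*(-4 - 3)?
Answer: -224110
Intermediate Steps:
U = -14 (U = 2*(-7) = -14)
q(a) = 2*a*(a + a²) (q(a) = (2*a)*(a + a²) = 2*a*(a + a²))
-219014 + q(G(U)) = -219014 + 2*(-14)²*(1 - 14) = -219014 + 2*196*(-13) = -219014 - 5096 = -224110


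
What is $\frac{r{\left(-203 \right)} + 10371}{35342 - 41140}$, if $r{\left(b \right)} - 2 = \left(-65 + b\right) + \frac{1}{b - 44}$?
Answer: $- \frac{1247967}{716053} \approx -1.7428$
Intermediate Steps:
$r{\left(b \right)} = -63 + b + \frac{1}{-44 + b}$ ($r{\left(b \right)} = 2 + \left(\left(-65 + b\right) + \frac{1}{b - 44}\right) = 2 + \left(\left(-65 + b\right) + \frac{1}{-44 + b}\right) = 2 + \left(-65 + b + \frac{1}{-44 + b}\right) = -63 + b + \frac{1}{-44 + b}$)
$\frac{r{\left(-203 \right)} + 10371}{35342 - 41140} = \frac{\frac{2773 + \left(-203\right)^{2} - -21721}{-44 - 203} + 10371}{35342 - 41140} = \frac{\frac{2773 + 41209 + 21721}{-247} + 10371}{-5798} = \left(\left(- \frac{1}{247}\right) 65703 + 10371\right) \left(- \frac{1}{5798}\right) = \left(- \frac{65703}{247} + 10371\right) \left(- \frac{1}{5798}\right) = \frac{2495934}{247} \left(- \frac{1}{5798}\right) = - \frac{1247967}{716053}$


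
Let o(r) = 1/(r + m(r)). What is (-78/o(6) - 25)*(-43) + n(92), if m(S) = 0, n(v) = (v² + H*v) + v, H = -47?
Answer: 25431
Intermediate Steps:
n(v) = v² - 46*v (n(v) = (v² - 47*v) + v = v² - 46*v)
o(r) = 1/r (o(r) = 1/(r + 0) = 1/r)
(-78/o(6) - 25)*(-43) + n(92) = (-78/(1/6) - 25)*(-43) + 92*(-46 + 92) = (-78/⅙ - 25)*(-43) + 92*46 = (-78*6 - 25)*(-43) + 4232 = (-468 - 25)*(-43) + 4232 = -493*(-43) + 4232 = 21199 + 4232 = 25431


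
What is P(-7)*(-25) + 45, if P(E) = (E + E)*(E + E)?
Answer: -4855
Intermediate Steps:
P(E) = 4*E² (P(E) = (2*E)*(2*E) = 4*E²)
P(-7)*(-25) + 45 = (4*(-7)²)*(-25) + 45 = (4*49)*(-25) + 45 = 196*(-25) + 45 = -4900 + 45 = -4855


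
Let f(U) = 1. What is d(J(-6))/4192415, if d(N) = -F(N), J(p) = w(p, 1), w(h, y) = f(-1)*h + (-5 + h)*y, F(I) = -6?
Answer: 6/4192415 ≈ 1.4312e-6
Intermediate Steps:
w(h, y) = h + y*(-5 + h) (w(h, y) = 1*h + (-5 + h)*y = h + y*(-5 + h))
J(p) = -5 + 2*p (J(p) = p - 5*1 + p*1 = p - 5 + p = -5 + 2*p)
d(N) = 6 (d(N) = -1*(-6) = 6)
d(J(-6))/4192415 = 6/4192415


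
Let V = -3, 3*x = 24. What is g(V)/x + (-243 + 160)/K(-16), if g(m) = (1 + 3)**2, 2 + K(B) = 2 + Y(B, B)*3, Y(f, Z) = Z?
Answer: 179/48 ≈ 3.7292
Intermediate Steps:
x = 8 (x = (1/3)*24 = 8)
K(B) = 3*B (K(B) = -2 + (2 + B*3) = -2 + (2 + 3*B) = 3*B)
g(m) = 16 (g(m) = 4**2 = 16)
g(V)/x + (-243 + 160)/K(-16) = 16/8 + (-243 + 160)/((3*(-16))) = 16*(1/8) - 83/(-48) = 2 - 83*(-1/48) = 2 + 83/48 = 179/48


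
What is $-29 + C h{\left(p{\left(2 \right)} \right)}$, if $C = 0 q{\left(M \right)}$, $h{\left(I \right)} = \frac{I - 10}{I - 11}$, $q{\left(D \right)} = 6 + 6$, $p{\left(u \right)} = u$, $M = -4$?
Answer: $-29$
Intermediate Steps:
$q{\left(D \right)} = 12$
$h{\left(I \right)} = \frac{-10 + I}{-11 + I}$
$C = 0$ ($C = 0 \cdot 12 = 0$)
$-29 + C h{\left(p{\left(2 \right)} \right)} = -29 + 0 \frac{-10 + 2}{-11 + 2} = -29 + 0 \frac{1}{-9} \left(-8\right) = -29 + 0 \left(\left(- \frac{1}{9}\right) \left(-8\right)\right) = -29 + 0 \cdot \frac{8}{9} = -29 + 0 = -29$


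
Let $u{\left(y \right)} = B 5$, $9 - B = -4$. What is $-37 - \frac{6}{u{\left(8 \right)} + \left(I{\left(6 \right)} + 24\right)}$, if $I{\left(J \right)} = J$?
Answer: $- \frac{3521}{95} \approx -37.063$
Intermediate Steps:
$B = 13$ ($B = 9 - -4 = 9 + 4 = 13$)
$u{\left(y \right)} = 65$ ($u{\left(y \right)} = 13 \cdot 5 = 65$)
$-37 - \frac{6}{u{\left(8 \right)} + \left(I{\left(6 \right)} + 24\right)} = -37 - \frac{6}{65 + \left(6 + 24\right)} = -37 - \frac{6}{65 + 30} = -37 - \frac{6}{95} = - \frac{3521}{95}$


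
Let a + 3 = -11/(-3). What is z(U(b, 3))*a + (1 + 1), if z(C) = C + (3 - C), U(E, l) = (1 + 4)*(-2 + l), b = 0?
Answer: 4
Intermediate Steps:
U(E, l) = -10 + 5*l (U(E, l) = 5*(-2 + l) = -10 + 5*l)
a = ⅔ (a = -3 - 11/(-3) = -3 - 11*(-⅓) = -3 + 11/3 = ⅔ ≈ 0.66667)
z(C) = 3
z(U(b, 3))*a + (1 + 1) = 3*(⅔) + (1 + 1) = 2 + 2 = 4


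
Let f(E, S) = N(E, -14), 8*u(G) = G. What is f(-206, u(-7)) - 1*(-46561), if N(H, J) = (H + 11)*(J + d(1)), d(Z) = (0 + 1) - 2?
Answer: 49486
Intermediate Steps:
d(Z) = -1 (d(Z) = 1 - 2 = -1)
u(G) = G/8
N(H, J) = (-1 + J)*(11 + H) (N(H, J) = (H + 11)*(J - 1) = (11 + H)*(-1 + J) = (-1 + J)*(11 + H))
f(E, S) = -165 - 15*E (f(E, S) = -11 - E + 11*(-14) + E*(-14) = -11 - E - 154 - 14*E = -165 - 15*E)
f(-206, u(-7)) - 1*(-46561) = (-165 - 15*(-206)) - 1*(-46561) = (-165 + 3090) + 46561 = 2925 + 46561 = 49486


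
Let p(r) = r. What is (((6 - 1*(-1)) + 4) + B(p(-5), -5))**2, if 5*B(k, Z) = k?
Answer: 100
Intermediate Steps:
B(k, Z) = k/5
(((6 - 1*(-1)) + 4) + B(p(-5), -5))**2 = (((6 - 1*(-1)) + 4) + (1/5)*(-5))**2 = (((6 + 1) + 4) - 1)**2 = ((7 + 4) - 1)**2 = (11 - 1)**2 = 10**2 = 100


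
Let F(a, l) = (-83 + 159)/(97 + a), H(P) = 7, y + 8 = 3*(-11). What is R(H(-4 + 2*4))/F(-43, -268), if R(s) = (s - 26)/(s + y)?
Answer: 27/68 ≈ 0.39706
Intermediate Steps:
y = -41 (y = -8 + 3*(-11) = -8 - 33 = -41)
R(s) = (-26 + s)/(-41 + s) (R(s) = (s - 26)/(s - 41) = (-26 + s)/(-41 + s))
F(a, l) = 76/(97 + a)
R(H(-4 + 2*4))/F(-43, -268) = ((-26 + 7)/(-41 + 7))/((76/(97 - 43))) = (-19/(-34))/((76/54)) = (-1/34*(-19))/((76*(1/54))) = 19/(34*(38/27)) = (19/34)*(27/38) = 27/68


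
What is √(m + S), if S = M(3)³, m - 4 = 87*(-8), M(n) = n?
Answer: I*√665 ≈ 25.788*I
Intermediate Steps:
m = -692 (m = 4 + 87*(-8) = 4 - 696 = -692)
S = 27 (S = 3³ = 27)
√(m + S) = √(-692 + 27) = √(-665) = I*√665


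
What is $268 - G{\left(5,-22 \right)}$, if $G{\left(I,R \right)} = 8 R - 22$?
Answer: $466$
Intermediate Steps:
$G{\left(I,R \right)} = -22 + 8 R$
$268 - G{\left(5,-22 \right)} = 268 - \left(-22 + 8 \left(-22\right)\right) = 268 - \left(-22 - 176\right) = 268 - -198 = 268 + 198 = 466$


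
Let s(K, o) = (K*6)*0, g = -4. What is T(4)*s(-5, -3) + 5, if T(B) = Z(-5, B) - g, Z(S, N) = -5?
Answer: 5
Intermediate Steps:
s(K, o) = 0 (s(K, o) = (6*K)*0 = 0)
T(B) = -1 (T(B) = -5 - 1*(-4) = -5 + 4 = -1)
T(4)*s(-5, -3) + 5 = -1*0 + 5 = 0 + 5 = 5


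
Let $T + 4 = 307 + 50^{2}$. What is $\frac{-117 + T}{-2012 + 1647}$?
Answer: $- \frac{2686}{365} \approx -7.3589$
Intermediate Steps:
$T = 2803$ ($T = -4 + \left(307 + 50^{2}\right) = -4 + \left(307 + 2500\right) = -4 + 2807 = 2803$)
$\frac{-117 + T}{-2012 + 1647} = \frac{-117 + 2803}{-2012 + 1647} = \frac{2686}{-365} = 2686 \left(- \frac{1}{365}\right) = - \frac{2686}{365}$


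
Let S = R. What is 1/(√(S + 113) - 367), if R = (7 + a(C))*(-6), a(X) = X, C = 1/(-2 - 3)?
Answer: -1835/673084 - 19*√5/673084 ≈ -0.0027894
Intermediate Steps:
C = -⅕ (C = 1/(-5) = -⅕ ≈ -0.20000)
R = -204/5 (R = (7 - ⅕)*(-6) = (34/5)*(-6) = -204/5 ≈ -40.800)
S = -204/5 ≈ -40.800
1/(√(S + 113) - 367) = 1/(√(-204/5 + 113) - 367) = 1/(√(361/5) - 367) = 1/(19*√5/5 - 367) = 1/(-367 + 19*√5/5)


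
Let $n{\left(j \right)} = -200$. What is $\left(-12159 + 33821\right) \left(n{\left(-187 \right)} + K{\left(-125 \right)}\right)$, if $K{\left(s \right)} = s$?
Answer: $-7040150$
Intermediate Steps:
$\left(-12159 + 33821\right) \left(n{\left(-187 \right)} + K{\left(-125 \right)}\right) = \left(-12159 + 33821\right) \left(-200 - 125\right) = 21662 \left(-325\right) = -7040150$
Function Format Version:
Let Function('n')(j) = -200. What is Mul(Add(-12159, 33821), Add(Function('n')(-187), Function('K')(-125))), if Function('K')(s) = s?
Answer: -7040150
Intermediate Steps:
Mul(Add(-12159, 33821), Add(Function('n')(-187), Function('K')(-125))) = Mul(Add(-12159, 33821), Add(-200, -125)) = Mul(21662, -325) = -7040150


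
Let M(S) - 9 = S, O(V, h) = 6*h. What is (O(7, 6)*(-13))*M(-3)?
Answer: -2808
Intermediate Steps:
M(S) = 9 + S
(O(7, 6)*(-13))*M(-3) = ((6*6)*(-13))*(9 - 3) = (36*(-13))*6 = -468*6 = -2808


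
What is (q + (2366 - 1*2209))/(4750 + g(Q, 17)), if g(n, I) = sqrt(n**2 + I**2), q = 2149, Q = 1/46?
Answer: 927104240/1909665539 - 106076*sqrt(24461)/9548327695 ≈ 0.48374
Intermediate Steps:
Q = 1/46 ≈ 0.021739
g(n, I) = sqrt(I**2 + n**2)
(q + (2366 - 1*2209))/(4750 + g(Q, 17)) = (2149 + (2366 - 1*2209))/(4750 + sqrt(17**2 + (1/46)**2)) = (2149 + (2366 - 2209))/(4750 + sqrt(289 + 1/2116)) = (2149 + 157)/(4750 + sqrt(611525/2116)) = 2306/(4750 + 5*sqrt(24461)/46)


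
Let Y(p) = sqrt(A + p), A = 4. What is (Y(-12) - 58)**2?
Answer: 3356 - 232*I*sqrt(2) ≈ 3356.0 - 328.1*I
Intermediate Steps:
Y(p) = sqrt(4 + p)
(Y(-12) - 58)**2 = (sqrt(4 - 12) - 58)**2 = (sqrt(-8) - 58)**2 = (2*I*sqrt(2) - 58)**2 = (-58 + 2*I*sqrt(2))**2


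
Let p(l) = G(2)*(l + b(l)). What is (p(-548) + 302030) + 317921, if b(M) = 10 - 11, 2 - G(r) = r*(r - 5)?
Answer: 615559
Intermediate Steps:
G(r) = 2 - r*(-5 + r) (G(r) = 2 - r*(r - 5) = 2 - r*(-5 + r))
b(M) = -1
p(l) = -8 + 8*l (p(l) = (2 - 1*2² + 5*2)*(l - 1) = (2 - 1*4 + 10)*(-1 + l) = (2 - 4 + 10)*(-1 + l) = 8*(-1 + l) = -8 + 8*l)
(p(-548) + 302030) + 317921 = ((-8 + 8*(-548)) + 302030) + 317921 = ((-8 - 4384) + 302030) + 317921 = (-4392 + 302030) + 317921 = 297638 + 317921 = 615559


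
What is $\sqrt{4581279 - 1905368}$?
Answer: $\sqrt{2675911} \approx 1635.8$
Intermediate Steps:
$\sqrt{4581279 - 1905368} = \sqrt{2675911}$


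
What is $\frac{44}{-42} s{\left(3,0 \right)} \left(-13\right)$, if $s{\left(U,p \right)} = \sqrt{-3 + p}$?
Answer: $\frac{286 i \sqrt{3}}{21} \approx 23.589 i$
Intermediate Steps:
$\frac{44}{-42} s{\left(3,0 \right)} \left(-13\right) = \frac{44}{-42} \sqrt{-3 + 0} \left(-13\right) = 44 \left(- \frac{1}{42}\right) \sqrt{-3} \left(-13\right) = - \frac{22 i \sqrt{3}}{21} \left(-13\right) = \frac{286 i \sqrt{3}}{21}$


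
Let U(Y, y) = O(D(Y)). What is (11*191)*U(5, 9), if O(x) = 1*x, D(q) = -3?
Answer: -6303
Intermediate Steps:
O(x) = x
U(Y, y) = -3
(11*191)*U(5, 9) = (11*191)*(-3) = 2101*(-3) = -6303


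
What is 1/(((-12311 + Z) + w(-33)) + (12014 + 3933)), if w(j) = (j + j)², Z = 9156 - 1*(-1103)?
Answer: 1/18251 ≈ 5.4792e-5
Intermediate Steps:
Z = 10259 (Z = 9156 + 1103 = 10259)
w(j) = 4*j² (w(j) = (2*j)² = 4*j²)
1/(((-12311 + Z) + w(-33)) + (12014 + 3933)) = 1/(((-12311 + 10259) + 4*(-33)²) + (12014 + 3933)) = 1/((-2052 + 4*1089) + 15947) = 1/((-2052 + 4356) + 15947) = 1/(2304 + 15947) = 1/18251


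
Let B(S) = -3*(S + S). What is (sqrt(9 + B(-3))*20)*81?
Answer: 4860*sqrt(3) ≈ 8417.8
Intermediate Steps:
B(S) = -6*S
(sqrt(9 + B(-3))*20)*81 = (sqrt(9 - 6*(-3))*20)*81 = (sqrt(9 + 18)*20)*81 = (sqrt(27)*20)*81 = ((3*sqrt(3))*20)*81 = (60*sqrt(3))*81 = 4860*sqrt(3)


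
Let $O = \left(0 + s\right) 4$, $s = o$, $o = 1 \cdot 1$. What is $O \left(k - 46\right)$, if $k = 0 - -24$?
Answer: $-88$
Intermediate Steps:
$k = 24$ ($k = 0 + 24 = 24$)
$o = 1$
$s = 1$
$O = 4$ ($O = \left(0 + 1\right) 4 = 1 \cdot 4 = 4$)
$O \left(k - 46\right) = 4 \left(24 - 46\right) = 4 \left(-22\right) = -88$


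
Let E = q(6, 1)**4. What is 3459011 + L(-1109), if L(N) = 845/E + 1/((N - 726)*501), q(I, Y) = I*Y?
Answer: 1373755886105513/397152720 ≈ 3.4590e+6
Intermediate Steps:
E = 1296 (E = (6*1)**4 = 6**4 = 1296)
L(N) = 845/1296 + 1/(501*(-726 + N)) (L(N) = 845/1296 + 1/((N - 726)*501) = 845*(1/1296) + (1/501)/(-726 + N) = 845/1296 + 1/(501*(-726 + N)))
3459011 + L(-1109) = 3459011 + (-102449058 + 141115*(-1109))/(216432*(-726 - 1109)) = 3459011 + (1/216432)*(-102449058 - 156496535)/(-1835) = 3459011 + (1/216432)*(-1/1835)*(-258945593) = 3459011 + 258945593/397152720 = 1373755886105513/397152720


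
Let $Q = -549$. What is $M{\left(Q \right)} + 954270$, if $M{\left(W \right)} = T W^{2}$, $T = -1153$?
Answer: $-346561083$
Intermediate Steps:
$M{\left(W \right)} = - 1153 W^{2}$
$M{\left(Q \right)} + 954270 = - 1153 \left(-549\right)^{2} + 954270 = \left(-1153\right) 301401 + 954270 = -347515353 + 954270 = -346561083$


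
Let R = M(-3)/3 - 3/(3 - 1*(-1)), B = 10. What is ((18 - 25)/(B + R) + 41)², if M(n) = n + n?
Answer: 1347921/841 ≈ 1602.8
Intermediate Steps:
M(n) = 2*n
R = -11/4 (R = (2*(-3))/3 - 3/(3 - 1*(-1)) = -6*⅓ - 3/(3 + 1) = -2 - 3/4 = -2 - 3*¼ = -2 - ¾ = -11/4 ≈ -2.7500)
((18 - 25)/(B + R) + 41)² = ((18 - 25)/(10 - 11/4) + 41)² = (-7/29/4 + 41)² = (-7*4/29 + 41)² = (-28/29 + 41)² = (1161/29)² = 1347921/841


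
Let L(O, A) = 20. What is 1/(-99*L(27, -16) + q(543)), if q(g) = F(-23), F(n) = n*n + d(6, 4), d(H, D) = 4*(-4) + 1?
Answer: -1/1466 ≈ -0.00068213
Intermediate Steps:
d(H, D) = -15 (d(H, D) = -16 + 1 = -15)
F(n) = -15 + n**2 (F(n) = n*n - 15 = n**2 - 15 = -15 + n**2)
q(g) = 514 (q(g) = -15 + (-23)**2 = -15 + 529 = 514)
1/(-99*L(27, -16) + q(543)) = 1/(-99*20 + 514) = 1/(-1980 + 514) = 1/(-1466) = -1/1466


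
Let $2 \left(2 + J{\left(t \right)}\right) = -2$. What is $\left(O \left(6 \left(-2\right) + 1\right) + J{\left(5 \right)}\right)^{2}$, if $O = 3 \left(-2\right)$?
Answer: $3969$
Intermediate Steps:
$J{\left(t \right)} = -3$ ($J{\left(t \right)} = -2 + \frac{1}{2} \left(-2\right) = -2 - 1 = -3$)
$O = -6$
$\left(O \left(6 \left(-2\right) + 1\right) + J{\left(5 \right)}\right)^{2} = \left(- 6 \left(6 \left(-2\right) + 1\right) - 3\right)^{2} = \left(- 6 \left(-12 + 1\right) - 3\right)^{2} = \left(\left(-6\right) \left(-11\right) - 3\right)^{2} = \left(66 - 3\right)^{2} = 63^{2} = 3969$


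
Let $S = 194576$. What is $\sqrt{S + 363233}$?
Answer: $\sqrt{557809} \approx 746.87$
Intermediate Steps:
$\sqrt{S + 363233} = \sqrt{194576 + 363233} = \sqrt{557809}$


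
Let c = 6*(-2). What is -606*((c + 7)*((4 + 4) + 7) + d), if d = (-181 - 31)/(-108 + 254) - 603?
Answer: 30057600/73 ≈ 4.1175e+5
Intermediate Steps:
c = -12
d = -44125/73 (d = -212/146 - 603 = -212*1/146 - 603 = -106/73 - 603 = -44125/73 ≈ -604.45)
-606*((c + 7)*((4 + 4) + 7) + d) = -606*((-12 + 7)*((4 + 4) + 7) - 44125/73) = -606*(-5*(8 + 7) - 44125/73) = -606*(-5*15 - 44125/73) = -606*(-75 - 44125/73) = -606*(-49600/73) = 30057600/73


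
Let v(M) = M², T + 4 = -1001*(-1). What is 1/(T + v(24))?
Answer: 1/1573 ≈ 0.00063573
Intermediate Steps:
T = 997 (T = -4 - 1001*(-1) = -4 + 1001 = 997)
1/(T + v(24)) = 1/(997 + 24²) = 1/(997 + 576) = 1/1573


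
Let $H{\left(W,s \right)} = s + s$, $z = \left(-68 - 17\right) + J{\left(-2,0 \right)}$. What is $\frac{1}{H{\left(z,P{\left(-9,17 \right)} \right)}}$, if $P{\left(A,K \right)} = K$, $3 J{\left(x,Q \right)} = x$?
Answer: $\frac{1}{34} \approx 0.029412$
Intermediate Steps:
$J{\left(x,Q \right)} = \frac{x}{3}$
$z = - \frac{257}{3}$ ($z = \left(-68 - 17\right) + \frac{1}{3} \left(-2\right) = -85 - \frac{2}{3} = - \frac{257}{3} \approx -85.667$)
$H{\left(W,s \right)} = 2 s$
$\frac{1}{H{\left(z,P{\left(-9,17 \right)} \right)}} = \frac{1}{2 \cdot 17} = \frac{1}{34}$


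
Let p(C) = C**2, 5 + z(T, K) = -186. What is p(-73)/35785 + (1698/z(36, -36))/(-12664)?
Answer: 6475338013/43278808420 ≈ 0.14962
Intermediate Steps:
z(T, K) = -191 (z(T, K) = -5 - 186 = -191)
p(-73)/35785 + (1698/z(36, -36))/(-12664) = (-73)**2/35785 + (1698/(-191))/(-12664) = 5329*(1/35785) + (1698*(-1/191))*(-1/12664) = 5329/35785 - 1698/191*(-1/12664) = 5329/35785 + 849/1209412 = 6475338013/43278808420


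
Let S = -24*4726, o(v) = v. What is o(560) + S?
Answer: -112864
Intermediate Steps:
S = -113424
o(560) + S = 560 - 113424 = -112864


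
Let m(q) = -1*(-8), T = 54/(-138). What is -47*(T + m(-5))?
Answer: -8225/23 ≈ -357.61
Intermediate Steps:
T = -9/23 (T = 54*(-1/138) = -9/23 ≈ -0.39130)
m(q) = 8
-47*(T + m(-5)) = -47*(-9/23 + 8) = -47*175/23 = -8225/23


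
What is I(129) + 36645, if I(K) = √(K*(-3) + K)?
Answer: 36645 + I*√258 ≈ 36645.0 + 16.062*I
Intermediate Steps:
I(K) = √2*√(-K) (I(K) = √(-3*K + K) = √(-2*K) = √2*√(-K))
I(129) + 36645 = √2*√(-1*129) + 36645 = √2*√(-129) + 36645 = √2*(I*√129) + 36645 = I*√258 + 36645 = 36645 + I*√258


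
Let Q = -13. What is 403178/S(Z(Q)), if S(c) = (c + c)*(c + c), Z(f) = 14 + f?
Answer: 201589/2 ≈ 1.0079e+5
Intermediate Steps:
S(c) = 4*c² (S(c) = (2*c)*(2*c) = 4*c²)
403178/S(Z(Q)) = 403178/((4*(14 - 13)²)) = 403178/((4*1²)) = 403178/((4*1)) = 403178/4 = 403178*(¼) = 201589/2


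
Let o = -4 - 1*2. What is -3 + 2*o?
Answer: -15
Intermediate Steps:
o = -6 (o = -4 - 2 = -6)
-3 + 2*o = -3 + 2*(-6) = -3 - 12 = -15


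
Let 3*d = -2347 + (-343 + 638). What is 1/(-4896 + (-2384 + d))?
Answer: -1/7964 ≈ -0.00012557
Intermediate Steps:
d = -684 (d = (-2347 + (-343 + 638))/3 = (-2347 + 295)/3 = (⅓)*(-2052) = -684)
1/(-4896 + (-2384 + d)) = 1/(-4896 + (-2384 - 684)) = 1/(-4896 - 3068) = 1/(-7964) = -1/7964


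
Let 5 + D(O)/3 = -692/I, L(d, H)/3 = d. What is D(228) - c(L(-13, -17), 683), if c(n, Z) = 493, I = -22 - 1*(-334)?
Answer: -13381/26 ≈ -514.65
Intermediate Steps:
L(d, H) = 3*d
I = 312 (I = -22 + 334 = 312)
D(O) = -563/26 (D(O) = -15 + 3*(-692/312) = -15 + 3*(-692*1/312) = -15 + 3*(-173/78) = -15 - 173/26 = -563/26)
D(228) - c(L(-13, -17), 683) = -563/26 - 1*493 = -563/26 - 493 = -13381/26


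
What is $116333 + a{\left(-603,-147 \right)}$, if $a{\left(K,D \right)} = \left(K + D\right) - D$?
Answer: $115730$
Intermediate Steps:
$a{\left(K,D \right)} = K$ ($a{\left(K,D \right)} = \left(D + K\right) - D = K$)
$116333 + a{\left(-603,-147 \right)} = 116333 - 603 = 115730$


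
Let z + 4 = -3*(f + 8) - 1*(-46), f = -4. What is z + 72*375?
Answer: 27030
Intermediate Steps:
z = 30 (z = -4 + (-3*(-4 + 8) - 1*(-46)) = -4 + (-3*4 + 46) = -4 + (-12 + 46) = -4 + 34 = 30)
z + 72*375 = 30 + 72*375 = 30 + 27000 = 27030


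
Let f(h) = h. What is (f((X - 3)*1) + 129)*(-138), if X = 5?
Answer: -18078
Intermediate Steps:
(f((X - 3)*1) + 129)*(-138) = ((5 - 3)*1 + 129)*(-138) = (2*1 + 129)*(-138) = (2 + 129)*(-138) = 131*(-138) = -18078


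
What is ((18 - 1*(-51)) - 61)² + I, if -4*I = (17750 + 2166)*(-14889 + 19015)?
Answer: -20543290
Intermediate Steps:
I = -20543354 (I = -(17750 + 2166)*(-14889 + 19015)/4 = -4979*4126 = -¼*82173416 = -20543354)
((18 - 1*(-51)) - 61)² + I = ((18 - 1*(-51)) - 61)² - 20543354 = ((18 + 51) - 61)² - 20543354 = (69 - 61)² - 20543354 = 8² - 20543354 = 64 - 20543354 = -20543290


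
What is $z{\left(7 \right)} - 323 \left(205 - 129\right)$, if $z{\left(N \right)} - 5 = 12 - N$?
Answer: $-24538$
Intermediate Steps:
$z{\left(N \right)} = 17 - N$ ($z{\left(N \right)} = 5 - \left(-12 + N\right) = 17 - N$)
$z{\left(7 \right)} - 323 \left(205 - 129\right) = \left(17 - 7\right) - 323 \left(205 - 129\right) = \left(17 - 7\right) - 24548 = 10 - 24548 = -24538$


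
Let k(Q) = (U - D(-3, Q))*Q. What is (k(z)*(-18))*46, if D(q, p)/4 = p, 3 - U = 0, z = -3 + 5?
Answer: 8280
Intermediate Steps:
z = 2
U = 3 (U = 3 - 1*0 = 3 + 0 = 3)
D(q, p) = 4*p
k(Q) = Q*(3 - 4*Q) (k(Q) = (3 - 4*Q)*Q = Q*(3 - 4*Q))
(k(z)*(-18))*46 = ((2*(3 - 4*2))*(-18))*46 = ((2*(3 - 8))*(-18))*46 = ((2*(-5))*(-18))*46 = -10*(-18)*46 = 180*46 = 8280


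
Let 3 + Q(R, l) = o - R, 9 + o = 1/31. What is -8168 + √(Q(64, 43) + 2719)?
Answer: -8168 + √2539954/31 ≈ -8116.6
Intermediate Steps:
o = -278/31 (o = -9 + 1/31 = -278/31 ≈ -8.9677)
Q(R, l) = -371/31 - R (Q(R, l) = -3 + (-278/31 - R) = -371/31 - R)
-8168 + √(Q(64, 43) + 2719) = -8168 + √((-371/31 - 1*64) + 2719) = -8168 + √((-371/31 - 64) + 2719) = -8168 + √(-2355/31 + 2719) = -8168 + √(81934/31) = -8168 + √2539954/31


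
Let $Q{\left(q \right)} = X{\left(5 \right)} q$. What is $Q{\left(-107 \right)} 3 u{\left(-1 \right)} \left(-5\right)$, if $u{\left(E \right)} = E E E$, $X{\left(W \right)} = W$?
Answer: $-8025$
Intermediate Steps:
$u{\left(E \right)} = E^{3}$ ($u{\left(E \right)} = E^{2} E = E^{3}$)
$Q{\left(q \right)} = 5 q$
$Q{\left(-107 \right)} 3 u{\left(-1 \right)} \left(-5\right) = 5 \left(-107\right) 3 \left(-1\right)^{3} \left(-5\right) = - 535 \cdot 3 \left(-1\right) \left(-5\right) = - 535 \left(\left(-3\right) \left(-5\right)\right) = \left(-535\right) 15 = -8025$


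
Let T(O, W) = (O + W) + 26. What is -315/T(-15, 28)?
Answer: -105/13 ≈ -8.0769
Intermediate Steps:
T(O, W) = 26 + O + W
-315/T(-15, 28) = -315/(26 - 15 + 28) = -315/39 = -315*1/39 = -105/13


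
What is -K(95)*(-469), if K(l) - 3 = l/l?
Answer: 1876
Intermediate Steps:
K(l) = 4 (K(l) = 3 + l/l = 3 + 1 = 4)
-K(95)*(-469) = -4*(-469) = -1*(-1876) = 1876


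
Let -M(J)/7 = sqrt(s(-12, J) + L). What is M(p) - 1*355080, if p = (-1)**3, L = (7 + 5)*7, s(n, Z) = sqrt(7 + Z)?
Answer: -355080 - 7*sqrt(84 + sqrt(6)) ≈ -3.5515e+5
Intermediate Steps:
L = 84 (L = 12*7 = 84)
p = -1
M(J) = -7*sqrt(84 + sqrt(7 + J)) (M(J) = -7*sqrt(sqrt(7 + J) + 84) = -7*sqrt(84 + sqrt(7 + J)))
M(p) - 1*355080 = -7*sqrt(84 + sqrt(7 - 1)) - 1*355080 = -7*sqrt(84 + sqrt(6)) - 355080 = -355080 - 7*sqrt(84 + sqrt(6))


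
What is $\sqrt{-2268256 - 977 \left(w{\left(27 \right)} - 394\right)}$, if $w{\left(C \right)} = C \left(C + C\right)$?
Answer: $2 i \sqrt{826946} \approx 1818.7 i$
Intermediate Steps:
$w{\left(C \right)} = 2 C^{2}$ ($w{\left(C \right)} = C 2 C = 2 C^{2}$)
$\sqrt{-2268256 - 977 \left(w{\left(27 \right)} - 394\right)} = \sqrt{-2268256 - 977 \left(2 \cdot 27^{2} - 394\right)} = \sqrt{-2268256 - 977 \left(2 \cdot 729 - 394\right)} = \sqrt{-2268256 - 977 \left(1458 - 394\right)} = \sqrt{-2268256 - 1039528} = \sqrt{-3307784} = 2 i \sqrt{826946}$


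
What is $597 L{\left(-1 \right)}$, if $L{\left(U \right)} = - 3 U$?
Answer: $1791$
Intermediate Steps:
$597 L{\left(-1 \right)} = 597 \left(\left(-3\right) \left(-1\right)\right) = 597 \cdot 3 = 1791$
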